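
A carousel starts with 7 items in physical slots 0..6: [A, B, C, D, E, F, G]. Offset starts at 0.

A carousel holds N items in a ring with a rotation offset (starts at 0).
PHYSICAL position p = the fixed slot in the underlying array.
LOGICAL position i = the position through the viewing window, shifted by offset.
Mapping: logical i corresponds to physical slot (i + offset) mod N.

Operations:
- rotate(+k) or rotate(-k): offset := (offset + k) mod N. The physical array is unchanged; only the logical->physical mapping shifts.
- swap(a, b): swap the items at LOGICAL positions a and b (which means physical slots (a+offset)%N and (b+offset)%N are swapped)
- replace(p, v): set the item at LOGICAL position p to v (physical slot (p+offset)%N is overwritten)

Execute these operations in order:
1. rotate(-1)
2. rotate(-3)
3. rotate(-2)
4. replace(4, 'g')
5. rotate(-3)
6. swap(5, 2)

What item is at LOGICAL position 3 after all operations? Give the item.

After op 1 (rotate(-1)): offset=6, physical=[A,B,C,D,E,F,G], logical=[G,A,B,C,D,E,F]
After op 2 (rotate(-3)): offset=3, physical=[A,B,C,D,E,F,G], logical=[D,E,F,G,A,B,C]
After op 3 (rotate(-2)): offset=1, physical=[A,B,C,D,E,F,G], logical=[B,C,D,E,F,G,A]
After op 4 (replace(4, 'g')): offset=1, physical=[A,B,C,D,E,g,G], logical=[B,C,D,E,g,G,A]
After op 5 (rotate(-3)): offset=5, physical=[A,B,C,D,E,g,G], logical=[g,G,A,B,C,D,E]
After op 6 (swap(5, 2)): offset=5, physical=[D,B,C,A,E,g,G], logical=[g,G,D,B,C,A,E]

Answer: B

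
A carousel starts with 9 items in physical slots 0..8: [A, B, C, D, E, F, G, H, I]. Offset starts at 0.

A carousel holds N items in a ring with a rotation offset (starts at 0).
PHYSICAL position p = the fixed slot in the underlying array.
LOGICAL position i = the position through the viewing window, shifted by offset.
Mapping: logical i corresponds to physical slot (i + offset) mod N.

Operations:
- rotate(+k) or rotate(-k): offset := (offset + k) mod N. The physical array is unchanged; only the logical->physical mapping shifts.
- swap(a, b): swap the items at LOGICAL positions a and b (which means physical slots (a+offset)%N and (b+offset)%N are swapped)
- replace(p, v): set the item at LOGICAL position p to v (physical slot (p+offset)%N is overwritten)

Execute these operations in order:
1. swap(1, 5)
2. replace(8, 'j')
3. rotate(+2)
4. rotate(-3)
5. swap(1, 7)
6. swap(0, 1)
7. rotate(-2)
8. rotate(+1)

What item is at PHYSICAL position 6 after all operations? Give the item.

Answer: A

Derivation:
After op 1 (swap(1, 5)): offset=0, physical=[A,F,C,D,E,B,G,H,I], logical=[A,F,C,D,E,B,G,H,I]
After op 2 (replace(8, 'j')): offset=0, physical=[A,F,C,D,E,B,G,H,j], logical=[A,F,C,D,E,B,G,H,j]
After op 3 (rotate(+2)): offset=2, physical=[A,F,C,D,E,B,G,H,j], logical=[C,D,E,B,G,H,j,A,F]
After op 4 (rotate(-3)): offset=8, physical=[A,F,C,D,E,B,G,H,j], logical=[j,A,F,C,D,E,B,G,H]
After op 5 (swap(1, 7)): offset=8, physical=[G,F,C,D,E,B,A,H,j], logical=[j,G,F,C,D,E,B,A,H]
After op 6 (swap(0, 1)): offset=8, physical=[j,F,C,D,E,B,A,H,G], logical=[G,j,F,C,D,E,B,A,H]
After op 7 (rotate(-2)): offset=6, physical=[j,F,C,D,E,B,A,H,G], logical=[A,H,G,j,F,C,D,E,B]
After op 8 (rotate(+1)): offset=7, physical=[j,F,C,D,E,B,A,H,G], logical=[H,G,j,F,C,D,E,B,A]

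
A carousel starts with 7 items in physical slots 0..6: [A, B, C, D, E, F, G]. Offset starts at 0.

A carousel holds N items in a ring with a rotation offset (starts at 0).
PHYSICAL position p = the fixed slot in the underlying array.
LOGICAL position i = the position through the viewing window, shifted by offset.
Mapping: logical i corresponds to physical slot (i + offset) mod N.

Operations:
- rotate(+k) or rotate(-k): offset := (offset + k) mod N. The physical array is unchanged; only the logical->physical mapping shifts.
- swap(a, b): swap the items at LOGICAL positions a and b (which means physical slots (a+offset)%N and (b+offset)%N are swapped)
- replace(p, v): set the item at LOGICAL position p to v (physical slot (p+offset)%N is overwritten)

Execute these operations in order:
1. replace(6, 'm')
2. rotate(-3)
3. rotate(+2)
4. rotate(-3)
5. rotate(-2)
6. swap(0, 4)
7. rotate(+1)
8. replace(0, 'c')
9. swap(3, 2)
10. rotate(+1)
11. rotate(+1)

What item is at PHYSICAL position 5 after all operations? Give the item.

After op 1 (replace(6, 'm')): offset=0, physical=[A,B,C,D,E,F,m], logical=[A,B,C,D,E,F,m]
After op 2 (rotate(-3)): offset=4, physical=[A,B,C,D,E,F,m], logical=[E,F,m,A,B,C,D]
After op 3 (rotate(+2)): offset=6, physical=[A,B,C,D,E,F,m], logical=[m,A,B,C,D,E,F]
After op 4 (rotate(-3)): offset=3, physical=[A,B,C,D,E,F,m], logical=[D,E,F,m,A,B,C]
After op 5 (rotate(-2)): offset=1, physical=[A,B,C,D,E,F,m], logical=[B,C,D,E,F,m,A]
After op 6 (swap(0, 4)): offset=1, physical=[A,F,C,D,E,B,m], logical=[F,C,D,E,B,m,A]
After op 7 (rotate(+1)): offset=2, physical=[A,F,C,D,E,B,m], logical=[C,D,E,B,m,A,F]
After op 8 (replace(0, 'c')): offset=2, physical=[A,F,c,D,E,B,m], logical=[c,D,E,B,m,A,F]
After op 9 (swap(3, 2)): offset=2, physical=[A,F,c,D,B,E,m], logical=[c,D,B,E,m,A,F]
After op 10 (rotate(+1)): offset=3, physical=[A,F,c,D,B,E,m], logical=[D,B,E,m,A,F,c]
After op 11 (rotate(+1)): offset=4, physical=[A,F,c,D,B,E,m], logical=[B,E,m,A,F,c,D]

Answer: E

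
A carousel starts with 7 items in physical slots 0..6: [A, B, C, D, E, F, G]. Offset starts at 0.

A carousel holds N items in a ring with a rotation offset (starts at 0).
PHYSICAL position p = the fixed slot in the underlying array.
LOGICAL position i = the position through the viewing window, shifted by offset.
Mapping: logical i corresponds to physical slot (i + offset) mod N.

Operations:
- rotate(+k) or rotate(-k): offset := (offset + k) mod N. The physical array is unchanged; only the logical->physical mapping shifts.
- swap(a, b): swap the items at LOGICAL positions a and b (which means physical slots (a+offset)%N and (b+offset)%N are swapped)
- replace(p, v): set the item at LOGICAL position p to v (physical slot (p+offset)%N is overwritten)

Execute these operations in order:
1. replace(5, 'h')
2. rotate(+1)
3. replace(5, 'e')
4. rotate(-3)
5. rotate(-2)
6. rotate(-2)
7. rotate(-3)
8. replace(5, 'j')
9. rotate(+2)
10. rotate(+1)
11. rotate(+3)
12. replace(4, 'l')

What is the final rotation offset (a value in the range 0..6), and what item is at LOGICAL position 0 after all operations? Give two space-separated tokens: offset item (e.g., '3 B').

Answer: 4 E

Derivation:
After op 1 (replace(5, 'h')): offset=0, physical=[A,B,C,D,E,h,G], logical=[A,B,C,D,E,h,G]
After op 2 (rotate(+1)): offset=1, physical=[A,B,C,D,E,h,G], logical=[B,C,D,E,h,G,A]
After op 3 (replace(5, 'e')): offset=1, physical=[A,B,C,D,E,h,e], logical=[B,C,D,E,h,e,A]
After op 4 (rotate(-3)): offset=5, physical=[A,B,C,D,E,h,e], logical=[h,e,A,B,C,D,E]
After op 5 (rotate(-2)): offset=3, physical=[A,B,C,D,E,h,e], logical=[D,E,h,e,A,B,C]
After op 6 (rotate(-2)): offset=1, physical=[A,B,C,D,E,h,e], logical=[B,C,D,E,h,e,A]
After op 7 (rotate(-3)): offset=5, physical=[A,B,C,D,E,h,e], logical=[h,e,A,B,C,D,E]
After op 8 (replace(5, 'j')): offset=5, physical=[A,B,C,j,E,h,e], logical=[h,e,A,B,C,j,E]
After op 9 (rotate(+2)): offset=0, physical=[A,B,C,j,E,h,e], logical=[A,B,C,j,E,h,e]
After op 10 (rotate(+1)): offset=1, physical=[A,B,C,j,E,h,e], logical=[B,C,j,E,h,e,A]
After op 11 (rotate(+3)): offset=4, physical=[A,B,C,j,E,h,e], logical=[E,h,e,A,B,C,j]
After op 12 (replace(4, 'l')): offset=4, physical=[A,l,C,j,E,h,e], logical=[E,h,e,A,l,C,j]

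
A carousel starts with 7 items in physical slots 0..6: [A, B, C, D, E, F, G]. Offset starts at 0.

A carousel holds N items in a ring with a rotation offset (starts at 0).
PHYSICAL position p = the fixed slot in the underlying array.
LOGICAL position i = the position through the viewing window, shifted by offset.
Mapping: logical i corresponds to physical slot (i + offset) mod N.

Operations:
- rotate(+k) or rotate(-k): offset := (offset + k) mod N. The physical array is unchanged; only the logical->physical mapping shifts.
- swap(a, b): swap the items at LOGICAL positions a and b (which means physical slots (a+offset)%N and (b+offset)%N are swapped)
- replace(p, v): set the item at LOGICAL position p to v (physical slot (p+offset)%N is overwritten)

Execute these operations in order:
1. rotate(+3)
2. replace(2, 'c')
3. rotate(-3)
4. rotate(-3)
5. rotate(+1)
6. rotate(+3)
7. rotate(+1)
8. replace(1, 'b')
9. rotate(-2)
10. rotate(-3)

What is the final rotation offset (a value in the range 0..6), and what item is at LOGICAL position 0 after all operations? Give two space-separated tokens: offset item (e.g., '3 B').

Answer: 4 E

Derivation:
After op 1 (rotate(+3)): offset=3, physical=[A,B,C,D,E,F,G], logical=[D,E,F,G,A,B,C]
After op 2 (replace(2, 'c')): offset=3, physical=[A,B,C,D,E,c,G], logical=[D,E,c,G,A,B,C]
After op 3 (rotate(-3)): offset=0, physical=[A,B,C,D,E,c,G], logical=[A,B,C,D,E,c,G]
After op 4 (rotate(-3)): offset=4, physical=[A,B,C,D,E,c,G], logical=[E,c,G,A,B,C,D]
After op 5 (rotate(+1)): offset=5, physical=[A,B,C,D,E,c,G], logical=[c,G,A,B,C,D,E]
After op 6 (rotate(+3)): offset=1, physical=[A,B,C,D,E,c,G], logical=[B,C,D,E,c,G,A]
After op 7 (rotate(+1)): offset=2, physical=[A,B,C,D,E,c,G], logical=[C,D,E,c,G,A,B]
After op 8 (replace(1, 'b')): offset=2, physical=[A,B,C,b,E,c,G], logical=[C,b,E,c,G,A,B]
After op 9 (rotate(-2)): offset=0, physical=[A,B,C,b,E,c,G], logical=[A,B,C,b,E,c,G]
After op 10 (rotate(-3)): offset=4, physical=[A,B,C,b,E,c,G], logical=[E,c,G,A,B,C,b]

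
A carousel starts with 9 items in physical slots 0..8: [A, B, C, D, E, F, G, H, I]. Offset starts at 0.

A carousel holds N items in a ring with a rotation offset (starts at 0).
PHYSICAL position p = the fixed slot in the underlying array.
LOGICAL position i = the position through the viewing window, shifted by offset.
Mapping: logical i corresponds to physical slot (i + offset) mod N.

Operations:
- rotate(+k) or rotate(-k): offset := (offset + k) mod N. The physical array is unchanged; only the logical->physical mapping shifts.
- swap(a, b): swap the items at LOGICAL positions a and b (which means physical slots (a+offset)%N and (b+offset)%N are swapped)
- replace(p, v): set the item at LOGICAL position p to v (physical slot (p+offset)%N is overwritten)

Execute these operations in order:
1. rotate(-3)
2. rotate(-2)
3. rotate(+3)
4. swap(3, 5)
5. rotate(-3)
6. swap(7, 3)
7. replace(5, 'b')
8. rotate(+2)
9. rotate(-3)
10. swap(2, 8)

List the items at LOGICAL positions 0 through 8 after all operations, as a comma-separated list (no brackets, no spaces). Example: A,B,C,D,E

After op 1 (rotate(-3)): offset=6, physical=[A,B,C,D,E,F,G,H,I], logical=[G,H,I,A,B,C,D,E,F]
After op 2 (rotate(-2)): offset=4, physical=[A,B,C,D,E,F,G,H,I], logical=[E,F,G,H,I,A,B,C,D]
After op 3 (rotate(+3)): offset=7, physical=[A,B,C,D,E,F,G,H,I], logical=[H,I,A,B,C,D,E,F,G]
After op 4 (swap(3, 5)): offset=7, physical=[A,D,C,B,E,F,G,H,I], logical=[H,I,A,D,C,B,E,F,G]
After op 5 (rotate(-3)): offset=4, physical=[A,D,C,B,E,F,G,H,I], logical=[E,F,G,H,I,A,D,C,B]
After op 6 (swap(7, 3)): offset=4, physical=[A,D,H,B,E,F,G,C,I], logical=[E,F,G,C,I,A,D,H,B]
After op 7 (replace(5, 'b')): offset=4, physical=[b,D,H,B,E,F,G,C,I], logical=[E,F,G,C,I,b,D,H,B]
After op 8 (rotate(+2)): offset=6, physical=[b,D,H,B,E,F,G,C,I], logical=[G,C,I,b,D,H,B,E,F]
After op 9 (rotate(-3)): offset=3, physical=[b,D,H,B,E,F,G,C,I], logical=[B,E,F,G,C,I,b,D,H]
After op 10 (swap(2, 8)): offset=3, physical=[b,D,F,B,E,H,G,C,I], logical=[B,E,H,G,C,I,b,D,F]

Answer: B,E,H,G,C,I,b,D,F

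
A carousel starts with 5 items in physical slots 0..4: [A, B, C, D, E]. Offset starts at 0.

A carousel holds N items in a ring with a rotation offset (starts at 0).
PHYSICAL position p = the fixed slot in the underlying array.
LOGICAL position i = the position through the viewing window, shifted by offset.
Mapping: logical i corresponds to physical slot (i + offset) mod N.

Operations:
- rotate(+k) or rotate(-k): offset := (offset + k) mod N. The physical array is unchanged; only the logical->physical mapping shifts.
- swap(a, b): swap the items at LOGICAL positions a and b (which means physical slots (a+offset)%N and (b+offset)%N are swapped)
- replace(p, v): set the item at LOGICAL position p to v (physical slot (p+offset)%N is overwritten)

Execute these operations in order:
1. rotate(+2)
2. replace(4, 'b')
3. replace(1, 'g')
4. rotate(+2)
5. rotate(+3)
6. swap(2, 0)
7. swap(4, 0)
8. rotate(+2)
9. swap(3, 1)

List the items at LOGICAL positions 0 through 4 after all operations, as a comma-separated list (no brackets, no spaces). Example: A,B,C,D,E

After op 1 (rotate(+2)): offset=2, physical=[A,B,C,D,E], logical=[C,D,E,A,B]
After op 2 (replace(4, 'b')): offset=2, physical=[A,b,C,D,E], logical=[C,D,E,A,b]
After op 3 (replace(1, 'g')): offset=2, physical=[A,b,C,g,E], logical=[C,g,E,A,b]
After op 4 (rotate(+2)): offset=4, physical=[A,b,C,g,E], logical=[E,A,b,C,g]
After op 5 (rotate(+3)): offset=2, physical=[A,b,C,g,E], logical=[C,g,E,A,b]
After op 6 (swap(2, 0)): offset=2, physical=[A,b,E,g,C], logical=[E,g,C,A,b]
After op 7 (swap(4, 0)): offset=2, physical=[A,E,b,g,C], logical=[b,g,C,A,E]
After op 8 (rotate(+2)): offset=4, physical=[A,E,b,g,C], logical=[C,A,E,b,g]
After op 9 (swap(3, 1)): offset=4, physical=[b,E,A,g,C], logical=[C,b,E,A,g]

Answer: C,b,E,A,g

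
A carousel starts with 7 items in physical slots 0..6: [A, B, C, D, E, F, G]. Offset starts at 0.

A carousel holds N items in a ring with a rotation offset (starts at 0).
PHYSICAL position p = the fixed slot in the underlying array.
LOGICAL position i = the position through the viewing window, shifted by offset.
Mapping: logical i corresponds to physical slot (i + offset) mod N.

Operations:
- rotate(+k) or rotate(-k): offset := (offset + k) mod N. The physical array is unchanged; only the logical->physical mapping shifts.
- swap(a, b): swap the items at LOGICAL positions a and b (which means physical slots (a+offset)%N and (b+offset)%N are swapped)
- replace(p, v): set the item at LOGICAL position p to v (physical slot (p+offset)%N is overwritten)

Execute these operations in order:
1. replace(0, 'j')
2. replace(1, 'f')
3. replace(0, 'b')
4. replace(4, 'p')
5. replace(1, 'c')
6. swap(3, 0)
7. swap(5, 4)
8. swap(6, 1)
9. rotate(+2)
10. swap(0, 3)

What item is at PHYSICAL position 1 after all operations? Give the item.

After op 1 (replace(0, 'j')): offset=0, physical=[j,B,C,D,E,F,G], logical=[j,B,C,D,E,F,G]
After op 2 (replace(1, 'f')): offset=0, physical=[j,f,C,D,E,F,G], logical=[j,f,C,D,E,F,G]
After op 3 (replace(0, 'b')): offset=0, physical=[b,f,C,D,E,F,G], logical=[b,f,C,D,E,F,G]
After op 4 (replace(4, 'p')): offset=0, physical=[b,f,C,D,p,F,G], logical=[b,f,C,D,p,F,G]
After op 5 (replace(1, 'c')): offset=0, physical=[b,c,C,D,p,F,G], logical=[b,c,C,D,p,F,G]
After op 6 (swap(3, 0)): offset=0, physical=[D,c,C,b,p,F,G], logical=[D,c,C,b,p,F,G]
After op 7 (swap(5, 4)): offset=0, physical=[D,c,C,b,F,p,G], logical=[D,c,C,b,F,p,G]
After op 8 (swap(6, 1)): offset=0, physical=[D,G,C,b,F,p,c], logical=[D,G,C,b,F,p,c]
After op 9 (rotate(+2)): offset=2, physical=[D,G,C,b,F,p,c], logical=[C,b,F,p,c,D,G]
After op 10 (swap(0, 3)): offset=2, physical=[D,G,p,b,F,C,c], logical=[p,b,F,C,c,D,G]

Answer: G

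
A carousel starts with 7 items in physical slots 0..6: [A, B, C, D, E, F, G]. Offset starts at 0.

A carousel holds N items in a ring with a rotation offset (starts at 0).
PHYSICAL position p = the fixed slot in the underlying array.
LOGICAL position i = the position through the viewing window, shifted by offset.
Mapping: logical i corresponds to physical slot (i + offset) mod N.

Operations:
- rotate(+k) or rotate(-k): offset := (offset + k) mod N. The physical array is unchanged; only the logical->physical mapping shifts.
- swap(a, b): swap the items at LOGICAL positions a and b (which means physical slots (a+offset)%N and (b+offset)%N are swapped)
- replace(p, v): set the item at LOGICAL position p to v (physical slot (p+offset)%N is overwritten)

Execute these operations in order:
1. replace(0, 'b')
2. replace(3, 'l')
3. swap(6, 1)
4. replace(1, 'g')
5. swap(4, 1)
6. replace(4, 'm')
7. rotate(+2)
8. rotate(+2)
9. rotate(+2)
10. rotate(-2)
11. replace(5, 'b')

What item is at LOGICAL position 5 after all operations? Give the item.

After op 1 (replace(0, 'b')): offset=0, physical=[b,B,C,D,E,F,G], logical=[b,B,C,D,E,F,G]
After op 2 (replace(3, 'l')): offset=0, physical=[b,B,C,l,E,F,G], logical=[b,B,C,l,E,F,G]
After op 3 (swap(6, 1)): offset=0, physical=[b,G,C,l,E,F,B], logical=[b,G,C,l,E,F,B]
After op 4 (replace(1, 'g')): offset=0, physical=[b,g,C,l,E,F,B], logical=[b,g,C,l,E,F,B]
After op 5 (swap(4, 1)): offset=0, physical=[b,E,C,l,g,F,B], logical=[b,E,C,l,g,F,B]
After op 6 (replace(4, 'm')): offset=0, physical=[b,E,C,l,m,F,B], logical=[b,E,C,l,m,F,B]
After op 7 (rotate(+2)): offset=2, physical=[b,E,C,l,m,F,B], logical=[C,l,m,F,B,b,E]
After op 8 (rotate(+2)): offset=4, physical=[b,E,C,l,m,F,B], logical=[m,F,B,b,E,C,l]
After op 9 (rotate(+2)): offset=6, physical=[b,E,C,l,m,F,B], logical=[B,b,E,C,l,m,F]
After op 10 (rotate(-2)): offset=4, physical=[b,E,C,l,m,F,B], logical=[m,F,B,b,E,C,l]
After op 11 (replace(5, 'b')): offset=4, physical=[b,E,b,l,m,F,B], logical=[m,F,B,b,E,b,l]

Answer: b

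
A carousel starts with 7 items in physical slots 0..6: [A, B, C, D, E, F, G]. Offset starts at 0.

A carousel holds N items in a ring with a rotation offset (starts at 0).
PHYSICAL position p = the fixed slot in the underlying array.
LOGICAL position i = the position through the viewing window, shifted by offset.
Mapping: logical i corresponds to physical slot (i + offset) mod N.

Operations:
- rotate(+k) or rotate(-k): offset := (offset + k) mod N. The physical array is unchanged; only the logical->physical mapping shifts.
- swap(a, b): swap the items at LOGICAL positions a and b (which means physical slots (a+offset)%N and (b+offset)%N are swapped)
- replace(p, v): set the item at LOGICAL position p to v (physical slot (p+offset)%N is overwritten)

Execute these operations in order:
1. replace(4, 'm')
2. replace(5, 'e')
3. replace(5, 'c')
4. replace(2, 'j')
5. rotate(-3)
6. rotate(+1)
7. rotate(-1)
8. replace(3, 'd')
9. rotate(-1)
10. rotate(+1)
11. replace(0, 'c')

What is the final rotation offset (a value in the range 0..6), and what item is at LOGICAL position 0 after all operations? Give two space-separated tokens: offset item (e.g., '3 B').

Answer: 4 c

Derivation:
After op 1 (replace(4, 'm')): offset=0, physical=[A,B,C,D,m,F,G], logical=[A,B,C,D,m,F,G]
After op 2 (replace(5, 'e')): offset=0, physical=[A,B,C,D,m,e,G], logical=[A,B,C,D,m,e,G]
After op 3 (replace(5, 'c')): offset=0, physical=[A,B,C,D,m,c,G], logical=[A,B,C,D,m,c,G]
After op 4 (replace(2, 'j')): offset=0, physical=[A,B,j,D,m,c,G], logical=[A,B,j,D,m,c,G]
After op 5 (rotate(-3)): offset=4, physical=[A,B,j,D,m,c,G], logical=[m,c,G,A,B,j,D]
After op 6 (rotate(+1)): offset=5, physical=[A,B,j,D,m,c,G], logical=[c,G,A,B,j,D,m]
After op 7 (rotate(-1)): offset=4, physical=[A,B,j,D,m,c,G], logical=[m,c,G,A,B,j,D]
After op 8 (replace(3, 'd')): offset=4, physical=[d,B,j,D,m,c,G], logical=[m,c,G,d,B,j,D]
After op 9 (rotate(-1)): offset=3, physical=[d,B,j,D,m,c,G], logical=[D,m,c,G,d,B,j]
After op 10 (rotate(+1)): offset=4, physical=[d,B,j,D,m,c,G], logical=[m,c,G,d,B,j,D]
After op 11 (replace(0, 'c')): offset=4, physical=[d,B,j,D,c,c,G], logical=[c,c,G,d,B,j,D]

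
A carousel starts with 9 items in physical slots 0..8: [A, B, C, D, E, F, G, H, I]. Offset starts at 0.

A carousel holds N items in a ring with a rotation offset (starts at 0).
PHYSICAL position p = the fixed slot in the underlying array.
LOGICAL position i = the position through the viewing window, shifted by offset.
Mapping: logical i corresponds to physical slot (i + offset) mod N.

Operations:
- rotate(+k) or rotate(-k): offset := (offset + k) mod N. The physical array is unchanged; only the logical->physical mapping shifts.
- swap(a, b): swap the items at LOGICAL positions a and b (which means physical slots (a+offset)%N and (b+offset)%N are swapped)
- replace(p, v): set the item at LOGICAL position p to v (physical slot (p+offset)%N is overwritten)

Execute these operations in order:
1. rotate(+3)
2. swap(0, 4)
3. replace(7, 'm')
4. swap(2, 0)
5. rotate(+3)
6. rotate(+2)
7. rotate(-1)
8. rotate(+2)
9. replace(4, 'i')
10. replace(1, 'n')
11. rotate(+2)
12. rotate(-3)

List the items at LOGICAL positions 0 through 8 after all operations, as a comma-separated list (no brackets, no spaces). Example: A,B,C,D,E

Answer: I,A,n,C,F,i,H,G,D

Derivation:
After op 1 (rotate(+3)): offset=3, physical=[A,B,C,D,E,F,G,H,I], logical=[D,E,F,G,H,I,A,B,C]
After op 2 (swap(0, 4)): offset=3, physical=[A,B,C,H,E,F,G,D,I], logical=[H,E,F,G,D,I,A,B,C]
After op 3 (replace(7, 'm')): offset=3, physical=[A,m,C,H,E,F,G,D,I], logical=[H,E,F,G,D,I,A,m,C]
After op 4 (swap(2, 0)): offset=3, physical=[A,m,C,F,E,H,G,D,I], logical=[F,E,H,G,D,I,A,m,C]
After op 5 (rotate(+3)): offset=6, physical=[A,m,C,F,E,H,G,D,I], logical=[G,D,I,A,m,C,F,E,H]
After op 6 (rotate(+2)): offset=8, physical=[A,m,C,F,E,H,G,D,I], logical=[I,A,m,C,F,E,H,G,D]
After op 7 (rotate(-1)): offset=7, physical=[A,m,C,F,E,H,G,D,I], logical=[D,I,A,m,C,F,E,H,G]
After op 8 (rotate(+2)): offset=0, physical=[A,m,C,F,E,H,G,D,I], logical=[A,m,C,F,E,H,G,D,I]
After op 9 (replace(4, 'i')): offset=0, physical=[A,m,C,F,i,H,G,D,I], logical=[A,m,C,F,i,H,G,D,I]
After op 10 (replace(1, 'n')): offset=0, physical=[A,n,C,F,i,H,G,D,I], logical=[A,n,C,F,i,H,G,D,I]
After op 11 (rotate(+2)): offset=2, physical=[A,n,C,F,i,H,G,D,I], logical=[C,F,i,H,G,D,I,A,n]
After op 12 (rotate(-3)): offset=8, physical=[A,n,C,F,i,H,G,D,I], logical=[I,A,n,C,F,i,H,G,D]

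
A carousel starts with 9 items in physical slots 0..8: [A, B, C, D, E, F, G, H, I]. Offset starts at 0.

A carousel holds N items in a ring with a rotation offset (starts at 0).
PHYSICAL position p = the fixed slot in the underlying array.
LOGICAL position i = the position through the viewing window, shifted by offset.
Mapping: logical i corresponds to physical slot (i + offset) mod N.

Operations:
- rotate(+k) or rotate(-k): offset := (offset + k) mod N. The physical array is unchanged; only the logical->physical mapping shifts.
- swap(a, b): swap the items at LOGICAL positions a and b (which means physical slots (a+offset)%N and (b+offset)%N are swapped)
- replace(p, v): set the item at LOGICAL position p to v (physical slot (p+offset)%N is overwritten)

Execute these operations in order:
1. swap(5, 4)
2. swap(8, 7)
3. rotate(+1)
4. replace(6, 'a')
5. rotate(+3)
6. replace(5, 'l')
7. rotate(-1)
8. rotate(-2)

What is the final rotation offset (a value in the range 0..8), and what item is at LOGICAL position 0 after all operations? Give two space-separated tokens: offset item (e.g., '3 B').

Answer: 1 B

Derivation:
After op 1 (swap(5, 4)): offset=0, physical=[A,B,C,D,F,E,G,H,I], logical=[A,B,C,D,F,E,G,H,I]
After op 2 (swap(8, 7)): offset=0, physical=[A,B,C,D,F,E,G,I,H], logical=[A,B,C,D,F,E,G,I,H]
After op 3 (rotate(+1)): offset=1, physical=[A,B,C,D,F,E,G,I,H], logical=[B,C,D,F,E,G,I,H,A]
After op 4 (replace(6, 'a')): offset=1, physical=[A,B,C,D,F,E,G,a,H], logical=[B,C,D,F,E,G,a,H,A]
After op 5 (rotate(+3)): offset=4, physical=[A,B,C,D,F,E,G,a,H], logical=[F,E,G,a,H,A,B,C,D]
After op 6 (replace(5, 'l')): offset=4, physical=[l,B,C,D,F,E,G,a,H], logical=[F,E,G,a,H,l,B,C,D]
After op 7 (rotate(-1)): offset=3, physical=[l,B,C,D,F,E,G,a,H], logical=[D,F,E,G,a,H,l,B,C]
After op 8 (rotate(-2)): offset=1, physical=[l,B,C,D,F,E,G,a,H], logical=[B,C,D,F,E,G,a,H,l]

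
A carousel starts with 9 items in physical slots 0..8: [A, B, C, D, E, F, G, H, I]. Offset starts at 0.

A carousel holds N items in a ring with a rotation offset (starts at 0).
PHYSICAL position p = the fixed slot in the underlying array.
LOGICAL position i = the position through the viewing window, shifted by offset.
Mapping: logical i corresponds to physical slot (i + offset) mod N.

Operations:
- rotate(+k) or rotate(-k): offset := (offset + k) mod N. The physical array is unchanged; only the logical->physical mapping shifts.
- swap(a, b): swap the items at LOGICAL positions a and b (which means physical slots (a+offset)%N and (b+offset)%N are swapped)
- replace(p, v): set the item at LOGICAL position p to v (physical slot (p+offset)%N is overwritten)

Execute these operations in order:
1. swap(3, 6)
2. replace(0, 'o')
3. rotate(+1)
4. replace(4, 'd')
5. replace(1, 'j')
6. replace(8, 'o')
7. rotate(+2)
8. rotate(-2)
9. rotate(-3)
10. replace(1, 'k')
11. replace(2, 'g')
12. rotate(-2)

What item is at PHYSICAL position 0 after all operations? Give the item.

Answer: g

Derivation:
After op 1 (swap(3, 6)): offset=0, physical=[A,B,C,G,E,F,D,H,I], logical=[A,B,C,G,E,F,D,H,I]
After op 2 (replace(0, 'o')): offset=0, physical=[o,B,C,G,E,F,D,H,I], logical=[o,B,C,G,E,F,D,H,I]
After op 3 (rotate(+1)): offset=1, physical=[o,B,C,G,E,F,D,H,I], logical=[B,C,G,E,F,D,H,I,o]
After op 4 (replace(4, 'd')): offset=1, physical=[o,B,C,G,E,d,D,H,I], logical=[B,C,G,E,d,D,H,I,o]
After op 5 (replace(1, 'j')): offset=1, physical=[o,B,j,G,E,d,D,H,I], logical=[B,j,G,E,d,D,H,I,o]
After op 6 (replace(8, 'o')): offset=1, physical=[o,B,j,G,E,d,D,H,I], logical=[B,j,G,E,d,D,H,I,o]
After op 7 (rotate(+2)): offset=3, physical=[o,B,j,G,E,d,D,H,I], logical=[G,E,d,D,H,I,o,B,j]
After op 8 (rotate(-2)): offset=1, physical=[o,B,j,G,E,d,D,H,I], logical=[B,j,G,E,d,D,H,I,o]
After op 9 (rotate(-3)): offset=7, physical=[o,B,j,G,E,d,D,H,I], logical=[H,I,o,B,j,G,E,d,D]
After op 10 (replace(1, 'k')): offset=7, physical=[o,B,j,G,E,d,D,H,k], logical=[H,k,o,B,j,G,E,d,D]
After op 11 (replace(2, 'g')): offset=7, physical=[g,B,j,G,E,d,D,H,k], logical=[H,k,g,B,j,G,E,d,D]
After op 12 (rotate(-2)): offset=5, physical=[g,B,j,G,E,d,D,H,k], logical=[d,D,H,k,g,B,j,G,E]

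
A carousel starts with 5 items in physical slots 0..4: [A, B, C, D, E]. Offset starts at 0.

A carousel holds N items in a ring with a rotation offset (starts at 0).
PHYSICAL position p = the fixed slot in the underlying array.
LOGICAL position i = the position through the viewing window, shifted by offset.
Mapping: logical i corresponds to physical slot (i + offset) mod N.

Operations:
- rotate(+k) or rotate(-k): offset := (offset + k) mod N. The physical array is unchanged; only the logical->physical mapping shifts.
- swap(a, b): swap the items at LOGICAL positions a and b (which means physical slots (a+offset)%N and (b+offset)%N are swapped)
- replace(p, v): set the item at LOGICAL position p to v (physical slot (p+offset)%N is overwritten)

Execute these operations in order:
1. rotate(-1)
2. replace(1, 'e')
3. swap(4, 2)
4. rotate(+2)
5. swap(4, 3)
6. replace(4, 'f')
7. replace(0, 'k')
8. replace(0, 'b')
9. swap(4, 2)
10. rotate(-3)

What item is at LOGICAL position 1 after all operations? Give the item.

Answer: e

Derivation:
After op 1 (rotate(-1)): offset=4, physical=[A,B,C,D,E], logical=[E,A,B,C,D]
After op 2 (replace(1, 'e')): offset=4, physical=[e,B,C,D,E], logical=[E,e,B,C,D]
After op 3 (swap(4, 2)): offset=4, physical=[e,D,C,B,E], logical=[E,e,D,C,B]
After op 4 (rotate(+2)): offset=1, physical=[e,D,C,B,E], logical=[D,C,B,E,e]
After op 5 (swap(4, 3)): offset=1, physical=[E,D,C,B,e], logical=[D,C,B,e,E]
After op 6 (replace(4, 'f')): offset=1, physical=[f,D,C,B,e], logical=[D,C,B,e,f]
After op 7 (replace(0, 'k')): offset=1, physical=[f,k,C,B,e], logical=[k,C,B,e,f]
After op 8 (replace(0, 'b')): offset=1, physical=[f,b,C,B,e], logical=[b,C,B,e,f]
After op 9 (swap(4, 2)): offset=1, physical=[B,b,C,f,e], logical=[b,C,f,e,B]
After op 10 (rotate(-3)): offset=3, physical=[B,b,C,f,e], logical=[f,e,B,b,C]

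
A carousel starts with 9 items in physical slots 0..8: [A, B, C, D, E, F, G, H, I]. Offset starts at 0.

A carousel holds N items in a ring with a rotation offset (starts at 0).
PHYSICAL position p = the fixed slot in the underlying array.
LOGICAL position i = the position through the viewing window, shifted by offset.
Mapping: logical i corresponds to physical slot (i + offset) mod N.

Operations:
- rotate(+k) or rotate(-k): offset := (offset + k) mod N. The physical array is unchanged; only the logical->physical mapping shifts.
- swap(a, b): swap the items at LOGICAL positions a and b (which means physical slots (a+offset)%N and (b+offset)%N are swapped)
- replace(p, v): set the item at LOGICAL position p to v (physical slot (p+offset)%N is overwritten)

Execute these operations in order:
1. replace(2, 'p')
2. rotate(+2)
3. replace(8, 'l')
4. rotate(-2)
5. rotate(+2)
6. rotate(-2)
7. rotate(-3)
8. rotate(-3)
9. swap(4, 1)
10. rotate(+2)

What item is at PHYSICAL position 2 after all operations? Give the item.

After op 1 (replace(2, 'p')): offset=0, physical=[A,B,p,D,E,F,G,H,I], logical=[A,B,p,D,E,F,G,H,I]
After op 2 (rotate(+2)): offset=2, physical=[A,B,p,D,E,F,G,H,I], logical=[p,D,E,F,G,H,I,A,B]
After op 3 (replace(8, 'l')): offset=2, physical=[A,l,p,D,E,F,G,H,I], logical=[p,D,E,F,G,H,I,A,l]
After op 4 (rotate(-2)): offset=0, physical=[A,l,p,D,E,F,G,H,I], logical=[A,l,p,D,E,F,G,H,I]
After op 5 (rotate(+2)): offset=2, physical=[A,l,p,D,E,F,G,H,I], logical=[p,D,E,F,G,H,I,A,l]
After op 6 (rotate(-2)): offset=0, physical=[A,l,p,D,E,F,G,H,I], logical=[A,l,p,D,E,F,G,H,I]
After op 7 (rotate(-3)): offset=6, physical=[A,l,p,D,E,F,G,H,I], logical=[G,H,I,A,l,p,D,E,F]
After op 8 (rotate(-3)): offset=3, physical=[A,l,p,D,E,F,G,H,I], logical=[D,E,F,G,H,I,A,l,p]
After op 9 (swap(4, 1)): offset=3, physical=[A,l,p,D,H,F,G,E,I], logical=[D,H,F,G,E,I,A,l,p]
After op 10 (rotate(+2)): offset=5, physical=[A,l,p,D,H,F,G,E,I], logical=[F,G,E,I,A,l,p,D,H]

Answer: p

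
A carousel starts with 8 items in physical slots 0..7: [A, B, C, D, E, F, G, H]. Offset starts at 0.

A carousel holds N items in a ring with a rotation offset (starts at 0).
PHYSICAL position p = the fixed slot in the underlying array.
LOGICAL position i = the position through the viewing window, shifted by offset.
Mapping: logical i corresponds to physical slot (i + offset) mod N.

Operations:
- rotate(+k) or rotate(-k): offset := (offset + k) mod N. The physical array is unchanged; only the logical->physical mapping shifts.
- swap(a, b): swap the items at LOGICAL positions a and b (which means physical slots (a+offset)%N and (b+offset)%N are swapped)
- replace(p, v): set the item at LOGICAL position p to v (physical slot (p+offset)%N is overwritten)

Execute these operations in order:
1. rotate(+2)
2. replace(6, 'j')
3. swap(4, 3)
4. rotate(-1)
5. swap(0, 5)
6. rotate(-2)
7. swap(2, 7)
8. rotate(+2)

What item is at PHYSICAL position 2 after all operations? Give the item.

Answer: C

Derivation:
After op 1 (rotate(+2)): offset=2, physical=[A,B,C,D,E,F,G,H], logical=[C,D,E,F,G,H,A,B]
After op 2 (replace(6, 'j')): offset=2, physical=[j,B,C,D,E,F,G,H], logical=[C,D,E,F,G,H,j,B]
After op 3 (swap(4, 3)): offset=2, physical=[j,B,C,D,E,G,F,H], logical=[C,D,E,G,F,H,j,B]
After op 4 (rotate(-1)): offset=1, physical=[j,B,C,D,E,G,F,H], logical=[B,C,D,E,G,F,H,j]
After op 5 (swap(0, 5)): offset=1, physical=[j,F,C,D,E,G,B,H], logical=[F,C,D,E,G,B,H,j]
After op 6 (rotate(-2)): offset=7, physical=[j,F,C,D,E,G,B,H], logical=[H,j,F,C,D,E,G,B]
After op 7 (swap(2, 7)): offset=7, physical=[j,B,C,D,E,G,F,H], logical=[H,j,B,C,D,E,G,F]
After op 8 (rotate(+2)): offset=1, physical=[j,B,C,D,E,G,F,H], logical=[B,C,D,E,G,F,H,j]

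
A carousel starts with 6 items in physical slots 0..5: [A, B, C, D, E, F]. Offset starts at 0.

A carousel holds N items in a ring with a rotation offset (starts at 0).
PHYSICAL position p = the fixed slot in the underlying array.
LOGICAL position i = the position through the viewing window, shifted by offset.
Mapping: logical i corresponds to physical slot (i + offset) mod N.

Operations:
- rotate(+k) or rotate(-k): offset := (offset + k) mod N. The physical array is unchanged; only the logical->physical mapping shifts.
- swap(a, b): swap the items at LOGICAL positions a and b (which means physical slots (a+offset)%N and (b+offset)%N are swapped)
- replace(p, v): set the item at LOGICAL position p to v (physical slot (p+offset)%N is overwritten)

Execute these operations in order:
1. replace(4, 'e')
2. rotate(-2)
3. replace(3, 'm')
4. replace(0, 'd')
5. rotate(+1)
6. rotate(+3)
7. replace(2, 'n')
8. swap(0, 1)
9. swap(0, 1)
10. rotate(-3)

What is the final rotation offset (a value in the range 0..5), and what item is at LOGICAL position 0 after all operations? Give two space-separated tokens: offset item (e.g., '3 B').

Answer: 5 F

Derivation:
After op 1 (replace(4, 'e')): offset=0, physical=[A,B,C,D,e,F], logical=[A,B,C,D,e,F]
After op 2 (rotate(-2)): offset=4, physical=[A,B,C,D,e,F], logical=[e,F,A,B,C,D]
After op 3 (replace(3, 'm')): offset=4, physical=[A,m,C,D,e,F], logical=[e,F,A,m,C,D]
After op 4 (replace(0, 'd')): offset=4, physical=[A,m,C,D,d,F], logical=[d,F,A,m,C,D]
After op 5 (rotate(+1)): offset=5, physical=[A,m,C,D,d,F], logical=[F,A,m,C,D,d]
After op 6 (rotate(+3)): offset=2, physical=[A,m,C,D,d,F], logical=[C,D,d,F,A,m]
After op 7 (replace(2, 'n')): offset=2, physical=[A,m,C,D,n,F], logical=[C,D,n,F,A,m]
After op 8 (swap(0, 1)): offset=2, physical=[A,m,D,C,n,F], logical=[D,C,n,F,A,m]
After op 9 (swap(0, 1)): offset=2, physical=[A,m,C,D,n,F], logical=[C,D,n,F,A,m]
After op 10 (rotate(-3)): offset=5, physical=[A,m,C,D,n,F], logical=[F,A,m,C,D,n]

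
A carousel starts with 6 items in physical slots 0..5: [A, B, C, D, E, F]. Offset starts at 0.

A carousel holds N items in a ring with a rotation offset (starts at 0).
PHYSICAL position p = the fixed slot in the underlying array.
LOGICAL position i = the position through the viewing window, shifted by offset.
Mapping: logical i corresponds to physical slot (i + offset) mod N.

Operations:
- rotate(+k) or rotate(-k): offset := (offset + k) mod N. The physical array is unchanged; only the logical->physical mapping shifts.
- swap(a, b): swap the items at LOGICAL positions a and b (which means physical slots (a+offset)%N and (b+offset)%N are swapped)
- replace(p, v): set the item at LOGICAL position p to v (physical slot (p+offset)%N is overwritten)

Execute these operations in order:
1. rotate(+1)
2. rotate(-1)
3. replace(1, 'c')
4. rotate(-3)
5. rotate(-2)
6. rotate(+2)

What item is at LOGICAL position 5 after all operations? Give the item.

After op 1 (rotate(+1)): offset=1, physical=[A,B,C,D,E,F], logical=[B,C,D,E,F,A]
After op 2 (rotate(-1)): offset=0, physical=[A,B,C,D,E,F], logical=[A,B,C,D,E,F]
After op 3 (replace(1, 'c')): offset=0, physical=[A,c,C,D,E,F], logical=[A,c,C,D,E,F]
After op 4 (rotate(-3)): offset=3, physical=[A,c,C,D,E,F], logical=[D,E,F,A,c,C]
After op 5 (rotate(-2)): offset=1, physical=[A,c,C,D,E,F], logical=[c,C,D,E,F,A]
After op 6 (rotate(+2)): offset=3, physical=[A,c,C,D,E,F], logical=[D,E,F,A,c,C]

Answer: C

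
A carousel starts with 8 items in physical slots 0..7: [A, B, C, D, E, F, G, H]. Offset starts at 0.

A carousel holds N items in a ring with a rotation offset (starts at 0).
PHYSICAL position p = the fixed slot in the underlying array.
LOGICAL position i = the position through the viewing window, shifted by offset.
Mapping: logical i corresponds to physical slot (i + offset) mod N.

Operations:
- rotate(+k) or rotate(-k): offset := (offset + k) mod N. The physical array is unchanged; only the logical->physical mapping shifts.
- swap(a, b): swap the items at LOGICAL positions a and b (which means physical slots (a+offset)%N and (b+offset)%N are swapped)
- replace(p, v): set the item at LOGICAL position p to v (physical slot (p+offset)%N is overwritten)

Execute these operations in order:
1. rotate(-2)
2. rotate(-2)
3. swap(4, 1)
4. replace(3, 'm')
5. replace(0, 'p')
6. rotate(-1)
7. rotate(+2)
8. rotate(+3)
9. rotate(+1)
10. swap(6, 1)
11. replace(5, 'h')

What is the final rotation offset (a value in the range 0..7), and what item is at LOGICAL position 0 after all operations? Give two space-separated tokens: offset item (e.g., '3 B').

After op 1 (rotate(-2)): offset=6, physical=[A,B,C,D,E,F,G,H], logical=[G,H,A,B,C,D,E,F]
After op 2 (rotate(-2)): offset=4, physical=[A,B,C,D,E,F,G,H], logical=[E,F,G,H,A,B,C,D]
After op 3 (swap(4, 1)): offset=4, physical=[F,B,C,D,E,A,G,H], logical=[E,A,G,H,F,B,C,D]
After op 4 (replace(3, 'm')): offset=4, physical=[F,B,C,D,E,A,G,m], logical=[E,A,G,m,F,B,C,D]
After op 5 (replace(0, 'p')): offset=4, physical=[F,B,C,D,p,A,G,m], logical=[p,A,G,m,F,B,C,D]
After op 6 (rotate(-1)): offset=3, physical=[F,B,C,D,p,A,G,m], logical=[D,p,A,G,m,F,B,C]
After op 7 (rotate(+2)): offset=5, physical=[F,B,C,D,p,A,G,m], logical=[A,G,m,F,B,C,D,p]
After op 8 (rotate(+3)): offset=0, physical=[F,B,C,D,p,A,G,m], logical=[F,B,C,D,p,A,G,m]
After op 9 (rotate(+1)): offset=1, physical=[F,B,C,D,p,A,G,m], logical=[B,C,D,p,A,G,m,F]
After op 10 (swap(6, 1)): offset=1, physical=[F,B,m,D,p,A,G,C], logical=[B,m,D,p,A,G,C,F]
After op 11 (replace(5, 'h')): offset=1, physical=[F,B,m,D,p,A,h,C], logical=[B,m,D,p,A,h,C,F]

Answer: 1 B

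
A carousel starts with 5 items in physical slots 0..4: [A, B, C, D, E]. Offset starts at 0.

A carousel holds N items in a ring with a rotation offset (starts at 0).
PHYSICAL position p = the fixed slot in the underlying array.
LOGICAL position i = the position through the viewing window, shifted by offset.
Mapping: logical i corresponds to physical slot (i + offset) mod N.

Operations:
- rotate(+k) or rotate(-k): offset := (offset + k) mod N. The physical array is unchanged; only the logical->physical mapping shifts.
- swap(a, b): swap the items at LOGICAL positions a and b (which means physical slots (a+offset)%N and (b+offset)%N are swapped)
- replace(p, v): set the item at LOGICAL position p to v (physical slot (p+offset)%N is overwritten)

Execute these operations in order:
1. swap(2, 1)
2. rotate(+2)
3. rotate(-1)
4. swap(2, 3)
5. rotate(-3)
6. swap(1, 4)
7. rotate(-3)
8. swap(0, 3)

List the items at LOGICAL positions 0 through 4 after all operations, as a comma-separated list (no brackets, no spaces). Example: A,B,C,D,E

Answer: E,C,D,A,B

Derivation:
After op 1 (swap(2, 1)): offset=0, physical=[A,C,B,D,E], logical=[A,C,B,D,E]
After op 2 (rotate(+2)): offset=2, physical=[A,C,B,D,E], logical=[B,D,E,A,C]
After op 3 (rotate(-1)): offset=1, physical=[A,C,B,D,E], logical=[C,B,D,E,A]
After op 4 (swap(2, 3)): offset=1, physical=[A,C,B,E,D], logical=[C,B,E,D,A]
After op 5 (rotate(-3)): offset=3, physical=[A,C,B,E,D], logical=[E,D,A,C,B]
After op 6 (swap(1, 4)): offset=3, physical=[A,C,D,E,B], logical=[E,B,A,C,D]
After op 7 (rotate(-3)): offset=0, physical=[A,C,D,E,B], logical=[A,C,D,E,B]
After op 8 (swap(0, 3)): offset=0, physical=[E,C,D,A,B], logical=[E,C,D,A,B]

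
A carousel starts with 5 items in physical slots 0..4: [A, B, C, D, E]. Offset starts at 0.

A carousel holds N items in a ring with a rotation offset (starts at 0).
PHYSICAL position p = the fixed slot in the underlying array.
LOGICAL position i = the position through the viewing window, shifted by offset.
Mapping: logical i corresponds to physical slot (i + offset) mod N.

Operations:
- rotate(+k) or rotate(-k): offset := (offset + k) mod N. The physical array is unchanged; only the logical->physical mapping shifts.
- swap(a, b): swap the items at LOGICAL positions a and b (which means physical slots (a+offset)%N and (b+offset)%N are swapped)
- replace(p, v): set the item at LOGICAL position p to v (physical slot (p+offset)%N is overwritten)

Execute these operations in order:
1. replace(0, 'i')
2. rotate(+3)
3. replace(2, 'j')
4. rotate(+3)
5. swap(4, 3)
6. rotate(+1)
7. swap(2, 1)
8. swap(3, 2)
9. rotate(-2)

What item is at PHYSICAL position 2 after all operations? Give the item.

After op 1 (replace(0, 'i')): offset=0, physical=[i,B,C,D,E], logical=[i,B,C,D,E]
After op 2 (rotate(+3)): offset=3, physical=[i,B,C,D,E], logical=[D,E,i,B,C]
After op 3 (replace(2, 'j')): offset=3, physical=[j,B,C,D,E], logical=[D,E,j,B,C]
After op 4 (rotate(+3)): offset=1, physical=[j,B,C,D,E], logical=[B,C,D,E,j]
After op 5 (swap(4, 3)): offset=1, physical=[E,B,C,D,j], logical=[B,C,D,j,E]
After op 6 (rotate(+1)): offset=2, physical=[E,B,C,D,j], logical=[C,D,j,E,B]
After op 7 (swap(2, 1)): offset=2, physical=[E,B,C,j,D], logical=[C,j,D,E,B]
After op 8 (swap(3, 2)): offset=2, physical=[D,B,C,j,E], logical=[C,j,E,D,B]
After op 9 (rotate(-2)): offset=0, physical=[D,B,C,j,E], logical=[D,B,C,j,E]

Answer: C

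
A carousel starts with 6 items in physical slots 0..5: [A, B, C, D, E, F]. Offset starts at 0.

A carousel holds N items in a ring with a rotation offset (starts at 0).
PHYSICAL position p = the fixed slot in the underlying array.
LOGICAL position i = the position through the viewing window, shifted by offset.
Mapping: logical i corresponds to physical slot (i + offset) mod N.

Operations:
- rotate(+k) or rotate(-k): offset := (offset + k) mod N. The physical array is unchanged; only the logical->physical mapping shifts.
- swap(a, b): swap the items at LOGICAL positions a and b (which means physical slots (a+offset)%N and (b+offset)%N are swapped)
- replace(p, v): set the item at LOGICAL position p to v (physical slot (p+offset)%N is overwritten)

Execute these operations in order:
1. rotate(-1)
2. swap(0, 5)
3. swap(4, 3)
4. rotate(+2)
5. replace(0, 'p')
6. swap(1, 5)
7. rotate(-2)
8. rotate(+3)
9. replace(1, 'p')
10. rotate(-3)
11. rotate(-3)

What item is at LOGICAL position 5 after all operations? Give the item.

Answer: p

Derivation:
After op 1 (rotate(-1)): offset=5, physical=[A,B,C,D,E,F], logical=[F,A,B,C,D,E]
After op 2 (swap(0, 5)): offset=5, physical=[A,B,C,D,F,E], logical=[E,A,B,C,D,F]
After op 3 (swap(4, 3)): offset=5, physical=[A,B,D,C,F,E], logical=[E,A,B,D,C,F]
After op 4 (rotate(+2)): offset=1, physical=[A,B,D,C,F,E], logical=[B,D,C,F,E,A]
After op 5 (replace(0, 'p')): offset=1, physical=[A,p,D,C,F,E], logical=[p,D,C,F,E,A]
After op 6 (swap(1, 5)): offset=1, physical=[D,p,A,C,F,E], logical=[p,A,C,F,E,D]
After op 7 (rotate(-2)): offset=5, physical=[D,p,A,C,F,E], logical=[E,D,p,A,C,F]
After op 8 (rotate(+3)): offset=2, physical=[D,p,A,C,F,E], logical=[A,C,F,E,D,p]
After op 9 (replace(1, 'p')): offset=2, physical=[D,p,A,p,F,E], logical=[A,p,F,E,D,p]
After op 10 (rotate(-3)): offset=5, physical=[D,p,A,p,F,E], logical=[E,D,p,A,p,F]
After op 11 (rotate(-3)): offset=2, physical=[D,p,A,p,F,E], logical=[A,p,F,E,D,p]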